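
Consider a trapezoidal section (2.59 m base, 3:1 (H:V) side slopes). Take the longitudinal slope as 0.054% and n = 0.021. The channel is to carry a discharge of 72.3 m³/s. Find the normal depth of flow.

y_n = 3.42 m

Manning's equation rearranged: A R^(2/3) = nQ / (1·√S) = 0.021 × 72.3 / (√0.00054) = 65.34.
At y = 4.33 m: A R^(2/3) = 115.9 — over.
At y = 3.07 m: A R^(2/3) = 50.51 — short.
At y = 3.42 m: A R^(2/3) = 65.38 — matches.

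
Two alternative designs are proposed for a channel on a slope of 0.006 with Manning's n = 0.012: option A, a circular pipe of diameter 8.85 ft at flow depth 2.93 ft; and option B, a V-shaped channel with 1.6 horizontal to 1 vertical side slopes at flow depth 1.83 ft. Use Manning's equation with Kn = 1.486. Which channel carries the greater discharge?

channel A

Channel A: For a circular section of diameter D = 8.85 ft at depth y = 2.93 ft, the central angle is θ = 2 arccos(1 − 2y/D) = 2.452 rad. Then A = (D²/8)(θ − sin θ) = 17.78 ft² and P = Dθ/2 = 10.85 ft. Hydraulic radius R = A/P = 17.78/10.85 = 1.639 ft. Q_A = (1.486/0.012)·17.78·1.639^(2/3)·√0.006 = 237.1 ft³/s.
Channel B: For a triangular section with side slope z = 1.6: A = zy² = 1.6×1.83² = 5.358 ft²; P = 2y√(1+z²) = 2×1.83×1.887 = 6.906 ft. Hydraulic radius R = A/P = 5.358/6.906 = 0.7759 ft. Q_B = (1.486/0.012)·5.358·0.7759^(2/3)·√0.006 = 43.4 ft³/s.
Q_A = 237.1 ft³/s vs Q_B = 43.4 ft³/s, so channel A carries more.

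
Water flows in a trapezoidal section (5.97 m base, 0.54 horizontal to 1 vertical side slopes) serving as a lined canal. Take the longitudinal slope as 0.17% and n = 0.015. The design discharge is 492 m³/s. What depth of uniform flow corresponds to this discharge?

Manning's equation rearranged: A R^(2/3) = nQ / (1·√S) = 0.015 × 492 / (√0.0017) = 179.
Try y = 6.18 m: A R^(2/3) = 116.3 — low.
Try y = 7.83 m: A R^(2/3) = 179.1 — close enough.

y_n = 7.83 m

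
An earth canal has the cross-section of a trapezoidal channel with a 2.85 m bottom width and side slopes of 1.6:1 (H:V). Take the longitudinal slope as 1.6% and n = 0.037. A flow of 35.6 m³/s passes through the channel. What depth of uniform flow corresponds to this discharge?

Manning's equation rearranged: A R^(2/3) = nQ / (1·√S) = 0.037 × 35.6 / (√0.016) = 10.41.
Try y = 2.06 m: A R^(2/3) = 14.23 — high.
Try y = 1.46 m: A R^(2/3) = 7.088 — low.
Try y = 1.77 m: A R^(2/3) = 10.43 — matches.

y_n = 1.77 m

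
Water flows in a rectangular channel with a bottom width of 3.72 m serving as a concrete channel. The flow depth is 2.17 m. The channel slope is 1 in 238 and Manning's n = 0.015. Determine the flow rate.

Q = 34.9 m³/s

Flow area A = b·y = 3.72 × 2.17 = 8.072 m². Wetted perimeter P = b + 2y = 3.72 + 2×2.17 = 8.06 m.
Hydraulic radius R = A/P = 8.072/8.06 = 1.002 m.
Manning's equation: Q = (1/n) A R^(2/3) S^(1/2) = (1/0.015) × 8.072 × 1.002^(2/3) × 0.004202^(1/2) = 34.9 m³/s.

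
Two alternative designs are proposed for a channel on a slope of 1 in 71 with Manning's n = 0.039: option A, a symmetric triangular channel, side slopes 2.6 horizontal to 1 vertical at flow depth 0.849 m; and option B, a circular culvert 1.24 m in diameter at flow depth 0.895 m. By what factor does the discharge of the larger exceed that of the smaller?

2.1

Channel A: For a triangular section with side slope z = 2.6: A = zy² = 2.6×0.849² = 1.874 m²; P = 2y√(1+z²) = 2×0.849×2.786 = 4.73 m. Hydraulic radius R = A/P = 1.874/4.73 = 0.3962 m. Q_A = (1/0.039)·1.874·0.3962^(2/3)·√0.01408 = 3.076 m³/s.
Channel B: For a circular section of diameter D = 1.24 m at depth y = 0.895 m, the central angle is θ = 2 arccos(1 − 2y/D) = 4.061 rad. Then A = (D²/8)(θ − sin θ) = 0.9333 m² and P = Dθ/2 = 2.518 m. Hydraulic radius R = A/P = 0.9333/2.518 = 0.3707 m. Q_B = (1/0.039)·0.9333·0.3707^(2/3)·√0.01408 = 1.466 m³/s.
The larger discharge is 3.076 m³/s and the smaller is 1.466 m³/s; the ratio is 2.1.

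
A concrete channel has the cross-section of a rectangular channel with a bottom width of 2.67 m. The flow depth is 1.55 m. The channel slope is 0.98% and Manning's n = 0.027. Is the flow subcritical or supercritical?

Flow area A = b·y = 2.67 × 1.55 = 4.138 m². Wetted perimeter P = b + 2y = 2.67 + 2×1.55 = 5.77 m.
Hydraulic radius R = A/P = 4.138/5.77 = 0.7172 m.
V = (1/n) R^(2/3) √S = (1/0.027) × 0.7172^(2/3) × √0.0098 = 2.938 m/s. Hydraulic depth D_h = A/T = 4.138/2.67 = 1.55 m.
Froude number Fr = V/√(g·D_h) = 2.938/√(9.81×1.55) = 0.753, which is less than 1, so the flow is subcritical.

subcritical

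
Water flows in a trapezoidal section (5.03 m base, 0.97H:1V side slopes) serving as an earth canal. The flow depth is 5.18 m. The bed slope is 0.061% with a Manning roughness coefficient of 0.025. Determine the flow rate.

With bottom width b = 5.03 m and side slope z = 0.97: A = (b + zy)y = (5.03 + 0.97×5.18)×5.18 = 52.08 m²; P = b + 2y√(1+z²) = 5.03 + 2×5.18×1.393 = 19.46 m.
Hydraulic radius R = A/P = 52.08/19.46 = 2.676 m.
Manning's equation: Q = (1/n) A R^(2/3) S^(1/2) = (1/0.025) × 52.08 × 2.676^(2/3) × 0.00061^(1/2) = 99.2 m³/s.

Q = 99.2 m³/s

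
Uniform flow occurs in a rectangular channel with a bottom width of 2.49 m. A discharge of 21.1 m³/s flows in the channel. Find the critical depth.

y_c = 1.94 m

For a rectangular channel, critical depth y_c = (q²/g)^(1/3) where q = Q/b = 21.1/2.49 = 8.474 m²/s.
So y_c = (8.474²/9.81)^(1/3) = 1.94 m.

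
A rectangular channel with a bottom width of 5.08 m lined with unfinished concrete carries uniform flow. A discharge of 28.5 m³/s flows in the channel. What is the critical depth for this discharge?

y_c = 1.47 m

For a rectangular channel, critical depth y_c = (q²/g)^(1/3) where q = Q/b = 28.5/5.08 = 5.61 m²/s.
So y_c = (5.61²/9.81)^(1/3) = 1.47 m.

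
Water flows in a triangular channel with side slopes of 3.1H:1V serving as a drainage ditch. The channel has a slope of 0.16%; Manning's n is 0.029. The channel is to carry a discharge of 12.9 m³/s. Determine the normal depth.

y_n = 1.82 m

Manning's equation rearranged: A R^(2/3) = nQ / (1·√S) = 0.029 × 12.9 / (√0.0016) = 9.353.
Try y = 1.38 m: A R^(2/3) = 4.46 — low.
Try y = 2.1 m: A R^(2/3) = 13.66 — high.
Try y = 1.82 m: A R^(2/3) = 9.33 — matches.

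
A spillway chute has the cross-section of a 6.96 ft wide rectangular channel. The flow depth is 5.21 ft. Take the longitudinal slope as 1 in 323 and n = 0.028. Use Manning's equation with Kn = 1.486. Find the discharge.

Q = 175 ft³/s

Flow area A = b·y = 6.96 × 5.21 = 36.26 ft². Wetted perimeter P = b + 2y = 6.96 + 2×5.21 = 17.38 ft.
Hydraulic radius R = A/P = 36.26/17.38 = 2.086 ft.
Manning's equation: Q = (1.486/n) A R^(2/3) S^(1/2) = (1.486/0.028) × 36.26 × 2.086^(2/3) × 0.003096^(1/2) = 175 ft³/s.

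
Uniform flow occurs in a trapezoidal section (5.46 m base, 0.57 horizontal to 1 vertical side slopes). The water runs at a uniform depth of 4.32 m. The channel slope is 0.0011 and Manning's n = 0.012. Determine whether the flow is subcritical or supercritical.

subcritical

With bottom width b = 5.46 m and side slope z = 0.57: A = (b + zy)y = (5.46 + 0.57×4.32)×4.32 = 34.22 m²; P = b + 2y√(1+z²) = 5.46 + 2×4.32×1.151 = 15.41 m.
Hydraulic radius R = A/P = 34.22/15.41 = 2.222 m.
V = (1/n) R^(2/3) √S = (1/0.012) × 2.222^(2/3) × √0.0011 = 4.706 m/s. Hydraulic depth D_h = A/T = 34.22/10.38 = 3.296 m.
Froude number Fr = V/√(g·D_h) = 4.706/√(9.81×3.296) = 0.828, which is less than 1, so the flow is subcritical.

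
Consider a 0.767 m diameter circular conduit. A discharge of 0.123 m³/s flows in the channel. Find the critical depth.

y_c = 0.209 m

At critical depth, Q² T / (g A³) = 1, i.e. A³/T = Q²/g = 0.123²/9.81 = 0.001542.
Trying y = 0.251 m: A³/T = 0.003156 — high.
Trying y = 0.167 m: A³/T = 0.000647 — low.
Trying y = 0.209 m: A³/T = 0.001552 — ≈ 0.001542.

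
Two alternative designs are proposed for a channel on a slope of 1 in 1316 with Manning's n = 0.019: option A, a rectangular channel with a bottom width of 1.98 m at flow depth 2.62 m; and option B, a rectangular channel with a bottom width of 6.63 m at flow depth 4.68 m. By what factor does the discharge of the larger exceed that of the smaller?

Channel A: Flow area A = b·y = 1.98 × 2.62 = 5.188 m². Wetted perimeter P = b + 2y = 1.98 + 2×2.62 = 7.22 m. Hydraulic radius R = A/P = 5.188/7.22 = 0.7185 m. Q_A = (1/0.019)·5.188·0.7185^(2/3)·√0.0007599 = 6.038 m³/s.
Channel B: Flow area A = b·y = 6.63 × 4.68 = 31.03 m². Wetted perimeter P = b + 2y = 6.63 + 2×4.68 = 15.99 m. Hydraulic radius R = A/P = 31.03/15.99 = 1.94 m. Q_B = (1/0.019)·31.03·1.94^(2/3)·√0.0007599 = 70.04 m³/s.
The larger discharge is 70.04 m³/s and the smaller is 6.038 m³/s; the ratio is 11.6.

11.6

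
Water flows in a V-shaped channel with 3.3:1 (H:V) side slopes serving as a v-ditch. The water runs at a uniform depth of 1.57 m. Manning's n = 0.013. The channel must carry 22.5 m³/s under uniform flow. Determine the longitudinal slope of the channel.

S = 0.00189

For a triangular section with side slope z = 3.3: A = zy² = 3.3×1.57² = 8.134 m²; P = 2y√(1+z²) = 2×1.57×3.448 = 10.83 m.
Hydraulic radius R = A/P = 8.134/10.83 = 0.7513 m.
From Manning's equation, S = [nQ / (1 A R^(2/3))]² = [0.013 × 22.5 / (1 × 8.134 × 0.7513^(2/3))]² = 0.00189.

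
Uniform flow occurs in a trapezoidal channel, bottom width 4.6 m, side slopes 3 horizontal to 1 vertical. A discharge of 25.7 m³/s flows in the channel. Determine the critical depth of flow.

At critical depth, Q² T / (g A³) = 1, i.e. A³/T = Q²/g = 25.7²/9.81 = 67.33.
Trying y = 0.885 m: A³/T = 26.71 — short.
Trying y = 1.14 m: A³/T = 66.81 — ≈ 67.33.

y_c = 1.14 m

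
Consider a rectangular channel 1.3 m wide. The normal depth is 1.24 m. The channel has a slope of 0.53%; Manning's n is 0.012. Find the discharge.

Flow area A = b·y = 1.3 × 1.24 = 1.612 m². Wetted perimeter P = b + 2y = 1.3 + 2×1.24 = 3.78 m.
Hydraulic radius R = A/P = 1.612/3.78 = 0.4265 m.
Manning's equation: Q = (1/n) A R^(2/3) S^(1/2) = (1/0.012) × 1.612 × 0.4265^(2/3) × 0.0053^(1/2) = 5.54 m³/s.

Q = 5.54 m³/s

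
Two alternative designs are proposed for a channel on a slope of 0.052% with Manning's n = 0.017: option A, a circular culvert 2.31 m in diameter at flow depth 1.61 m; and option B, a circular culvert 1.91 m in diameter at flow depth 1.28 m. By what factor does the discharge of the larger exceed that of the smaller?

1.75

Channel A: For a circular section of diameter D = 2.31 m at depth y = 1.61 m, the central angle is θ = 2 arccos(1 − 2y/D) = 3.951 rad. Then A = (D²/8)(θ − sin θ) = 3.119 m² and P = Dθ/2 = 4.564 m. Hydraulic radius R = A/P = 3.119/4.564 = 0.6833 m. Q_A = (1/0.017)·3.119·0.6833^(2/3)·√0.00052 = 3.245 m³/s.
Channel B: For a circular section of diameter D = 1.91 m at depth y = 1.28 m, the central angle is θ = 2 arccos(1 − 2y/D) = 3.836 rad. Then A = (D²/8)(θ − sin θ) = 2.041 m² and P = Dθ/2 = 3.663 m. Hydraulic radius R = A/P = 2.041/3.663 = 0.5572 m. Q_B = (1/0.017)·2.041·0.5572^(2/3)·√0.00052 = 1.854 m³/s.
The larger discharge is 3.245 m³/s and the smaller is 1.854 m³/s; the ratio is 1.75.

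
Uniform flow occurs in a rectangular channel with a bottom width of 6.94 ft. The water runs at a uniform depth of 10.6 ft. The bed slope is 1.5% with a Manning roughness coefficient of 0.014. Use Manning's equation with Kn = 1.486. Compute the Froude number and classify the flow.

Flow area A = b·y = 6.94 × 10.6 = 73.56 ft². Wetted perimeter P = b + 2y = 6.94 + 2×10.6 = 28.14 ft.
Hydraulic radius R = A/P = 73.56/28.14 = 2.614 ft.
V = (1.486/n) R^(2/3) √S = (1.486/0.014) × 2.614^(2/3) × √0.015 = 24.67 ft/s. Hydraulic depth D_h = A/T = 73.56/6.94 = 10.6 ft.
Froude number Fr = V/√(g·D_h) = 24.67/√(32.2×10.6) = 1.34, which is greater than 1, so the flow is supercritical.

supercritical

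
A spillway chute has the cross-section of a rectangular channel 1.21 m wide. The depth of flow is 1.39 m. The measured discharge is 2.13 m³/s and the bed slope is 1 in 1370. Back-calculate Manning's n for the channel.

n = 0.012

Flow area A = b·y = 1.21 × 1.39 = 1.682 m². Wetted perimeter P = b + 2y = 1.21 + 2×1.39 = 3.99 m.
Hydraulic radius R = A/P = 1.682/3.99 = 0.4215 m.
Rearranging Manning's equation: n = (1/Q) A R^(2/3) S^(1/2) = (1/2.13) × 1.682 × 0.4215^(2/3) × √0.0007299 = 0.012.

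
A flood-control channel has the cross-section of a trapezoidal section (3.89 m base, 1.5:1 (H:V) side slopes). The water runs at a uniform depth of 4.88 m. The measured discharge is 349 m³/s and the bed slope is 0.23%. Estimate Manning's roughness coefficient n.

n = 0.014

With bottom width b = 3.89 m and side slope z = 1.5: A = (b + zy)y = (3.89 + 1.5×4.88)×4.88 = 54.7 m²; P = b + 2y√(1+z²) = 3.89 + 2×4.88×1.803 = 21.49 m.
Hydraulic radius R = A/P = 54.7/21.49 = 2.546 m.
Rearranging Manning's equation: n = (1/Q) A R^(2/3) S^(1/2) = (1/349) × 54.7 × 2.546^(2/3) × √0.0023 = 0.014.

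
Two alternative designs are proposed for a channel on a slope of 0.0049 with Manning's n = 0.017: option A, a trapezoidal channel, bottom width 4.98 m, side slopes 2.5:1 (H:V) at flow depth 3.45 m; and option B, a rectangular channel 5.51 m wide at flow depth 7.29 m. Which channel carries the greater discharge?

Channel A: With bottom width b = 4.98 m and side slope z = 2.5: A = (b + zy)y = (4.98 + 2.5×3.45)×3.45 = 46.94 m²; P = b + 2y√(1+z²) = 4.98 + 2×3.45×2.693 = 23.56 m. Hydraulic radius R = A/P = 46.94/23.56 = 1.992 m. Q_A = (1/0.017)·46.94·1.992^(2/3)·√0.0049 = 306 m³/s.
Channel B: Flow area A = b·y = 5.51 × 7.29 = 40.17 m². Wetted perimeter P = b + 2y = 5.51 + 2×7.29 = 20.09 m. Hydraulic radius R = A/P = 40.17/20.09 = 1.999 m. Q_B = (1/0.017)·40.17·1.999^(2/3)·√0.0049 = 262.5 m³/s.
Q_A = 306 m³/s vs Q_B = 262.5 m³/s, so channel A carries more.

channel A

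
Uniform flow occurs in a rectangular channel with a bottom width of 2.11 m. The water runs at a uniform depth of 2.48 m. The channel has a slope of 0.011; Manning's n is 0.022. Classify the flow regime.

subcritical

Flow area A = b·y = 2.11 × 2.48 = 5.233 m². Wetted perimeter P = b + 2y = 2.11 + 2×2.48 = 7.07 m.
Hydraulic radius R = A/P = 5.233/7.07 = 0.7401 m.
V = (1/n) R^(2/3) √S = (1/0.022) × 0.7401^(2/3) × √0.011 = 3.901 m/s. Hydraulic depth D_h = A/T = 5.233/2.11 = 2.48 m.
Froude number Fr = V/√(g·D_h) = 3.901/√(9.81×2.48) = 0.791, which is less than 1, so the flow is subcritical.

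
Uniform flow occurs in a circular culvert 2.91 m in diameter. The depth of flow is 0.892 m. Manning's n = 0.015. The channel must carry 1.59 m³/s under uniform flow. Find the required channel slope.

For a circular section of diameter D = 2.91 m at depth y = 0.892 m, the central angle is θ = 2 arccos(1 − 2y/D) = 2.347 rad. Then A = (D²/8)(θ − sin θ) = 1.729 m² and P = Dθ/2 = 3.415 m.
Hydraulic radius R = A/P = 1.729/3.415 = 0.5063 m.
From Manning's equation, S = [nQ / (1 A R^(2/3))]² = [0.015 × 1.59 / (1 × 1.729 × 0.5063^(2/3))]² = 0.000472.

S = 0.000472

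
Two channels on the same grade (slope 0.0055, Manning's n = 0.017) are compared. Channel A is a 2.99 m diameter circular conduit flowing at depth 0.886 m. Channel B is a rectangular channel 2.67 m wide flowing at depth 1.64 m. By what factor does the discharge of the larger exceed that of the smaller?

Channel A: For a circular section of diameter D = 2.99 m at depth y = 0.886 m, the central angle is θ = 2 arccos(1 − 2y/D) = 2.302 rad. Then A = (D²/8)(θ − sin θ) = 1.742 m² and P = Dθ/2 = 3.442 m. Hydraulic radius R = A/P = 1.742/3.442 = 0.5059 m. Q_A = (1/0.017)·1.742·0.5059^(2/3)·√0.0055 = 4.824 m³/s.
Channel B: Flow area A = b·y = 2.67 × 1.64 = 4.379 m². Wetted perimeter P = b + 2y = 2.67 + 2×1.64 = 5.95 m. Hydraulic radius R = A/P = 4.379/5.95 = 0.7359 m. Q_B = (1/0.017)·4.379·0.7359^(2/3)·√0.0055 = 15.57 m³/s.
The larger discharge is 15.57 m³/s and the smaller is 4.824 m³/s; the ratio is 3.23.

3.23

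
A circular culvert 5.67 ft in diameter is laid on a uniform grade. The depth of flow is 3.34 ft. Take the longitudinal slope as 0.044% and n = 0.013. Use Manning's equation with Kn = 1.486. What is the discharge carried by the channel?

Q = 49.9 ft³/s

For a circular section of diameter D = 5.67 ft at depth y = 3.34 ft, the central angle is θ = 2 arccos(1 − 2y/D) = 3.5 rad. Then A = (D²/8)(θ − sin θ) = 15.47 ft² and P = Dθ/2 = 9.922 ft.
Hydraulic radius R = A/P = 15.47/9.922 = 1.559 ft.
Manning's equation: Q = (1.486/n) A R^(2/3) S^(1/2) = (1.486/0.013) × 15.47 × 1.559^(2/3) × 0.00044^(1/2) = 49.9 ft³/s.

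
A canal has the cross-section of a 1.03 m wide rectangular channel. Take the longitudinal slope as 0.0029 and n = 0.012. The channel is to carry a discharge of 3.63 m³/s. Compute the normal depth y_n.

y_n = 1.49 m

Manning's equation rearranged: A R^(2/3) = nQ / (1·√S) = 0.012 × 3.63 / (√0.0029) = 0.8089.
Trying y = 1.88 m: A R^(2/3) = 1.059 — too large.
Trying y = 1.13 m: A R^(2/3) = 0.5822 — too small.
Trying y = 1.49 m: A R^(2/3) = 0.809 — matches.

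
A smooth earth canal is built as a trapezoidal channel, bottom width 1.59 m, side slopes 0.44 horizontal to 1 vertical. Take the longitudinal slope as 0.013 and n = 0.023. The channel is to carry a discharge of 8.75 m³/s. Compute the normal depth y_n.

y_n = 1.18 m

Manning's equation rearranged: A R^(2/3) = nQ / (1·√S) = 0.023 × 8.75 / (√0.013) = 1.765.
Trying y = 1.37 m: A R^(2/3) = 2.267 — too large.
Trying y = 0.889 m: A R^(2/3) = 1.107 — too small.
Trying y = 1.18 m: A R^(2/3) = 1.765 — matches.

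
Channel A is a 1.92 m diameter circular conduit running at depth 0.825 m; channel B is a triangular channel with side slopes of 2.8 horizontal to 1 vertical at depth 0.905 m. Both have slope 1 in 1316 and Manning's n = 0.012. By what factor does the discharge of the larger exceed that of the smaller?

Channel A: For a circular section of diameter D = 1.92 m at depth y = 0.825 m, the central angle is θ = 2 arccos(1 − 2y/D) = 2.859 rad. Then A = (D²/8)(θ − sin θ) = 1.189 m² and P = Dθ/2 = 2.745 m. Hydraulic radius R = A/P = 1.189/2.745 = 0.4333 m. Q_A = (1/0.012)·1.189·0.4333^(2/3)·√0.0007599 = 1.564 m³/s.
Channel B: For a triangular section with side slope z = 2.8: A = zy² = 2.8×0.905² = 2.293 m²; P = 2y√(1+z²) = 2×0.905×2.973 = 5.382 m. Hydraulic radius R = A/P = 2.293/5.382 = 0.4261 m. Q_B = (1/0.012)·2.293·0.4261^(2/3)·√0.0007599 = 2.983 m³/s.
The larger discharge is 2.983 m³/s and the smaller is 1.564 m³/s; the ratio is 1.91.

1.91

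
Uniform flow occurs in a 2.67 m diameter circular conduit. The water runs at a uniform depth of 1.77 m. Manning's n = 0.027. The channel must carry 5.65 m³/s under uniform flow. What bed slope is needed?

S = 0.0021

For a circular section of diameter D = 2.67 m at depth y = 1.77 m, the central angle is θ = 2 arccos(1 − 2y/D) = 3.805 rad. Then A = (D²/8)(θ − sin θ) = 3.94 m² and P = Dθ/2 = 5.08 m.
Hydraulic radius R = A/P = 3.94/5.08 = 0.7756 m.
From Manning's equation, S = [nQ / (1 A R^(2/3))]² = [0.027 × 5.65 / (1 × 3.94 × 0.7756^(2/3))]² = 0.0021.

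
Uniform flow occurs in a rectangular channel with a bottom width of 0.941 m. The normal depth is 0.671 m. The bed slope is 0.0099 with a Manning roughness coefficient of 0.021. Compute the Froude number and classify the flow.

subcritical

Flow area A = b·y = 0.941 × 0.671 = 0.6314 m². Wetted perimeter P = b + 2y = 0.941 + 2×0.671 = 2.283 m.
Hydraulic radius R = A/P = 0.6314/2.283 = 0.2766 m.
V = (1/n) R^(2/3) √S = (1/0.021) × 0.2766^(2/3) × √0.0099 = 2.011 m/s. Hydraulic depth D_h = A/T = 0.6314/0.941 = 0.671 m.
Froude number Fr = V/√(g·D_h) = 2.011/√(9.81×0.671) = 0.784, which is less than 1, so the flow is subcritical.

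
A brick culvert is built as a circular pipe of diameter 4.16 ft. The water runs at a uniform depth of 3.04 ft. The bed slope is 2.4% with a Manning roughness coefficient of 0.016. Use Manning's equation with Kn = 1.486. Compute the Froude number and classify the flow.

supercritical

For a circular section of diameter D = 4.16 ft at depth y = 3.04 ft, the central angle is θ = 2 arccos(1 − 2y/D) = 4.101 rad. Then A = (D²/8)(θ − sin θ) = 10.64 ft² and P = Dθ/2 = 8.53 ft.
Hydraulic radius R = A/P = 10.64/8.53 = 1.248 ft.
V = (1.486/n) R^(2/3) √S = (1.486/0.016) × 1.248^(2/3) × √0.024 = 16.68 ft/s. Hydraulic depth D_h = A/T = 10.64/3.69 = 2.884 ft.
Froude number Fr = V/√(g·D_h) = 16.68/√(32.2×2.884) = 1.73, which is greater than 1, so the flow is supercritical.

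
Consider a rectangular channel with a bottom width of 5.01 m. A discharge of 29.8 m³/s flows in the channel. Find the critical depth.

For a rectangular channel, critical depth y_c = (q²/g)^(1/3) where q = Q/b = 29.8/5.01 = 5.948 m²/s.
So y_c = (5.948²/9.81)^(1/3) = 1.53 m.

y_c = 1.53 m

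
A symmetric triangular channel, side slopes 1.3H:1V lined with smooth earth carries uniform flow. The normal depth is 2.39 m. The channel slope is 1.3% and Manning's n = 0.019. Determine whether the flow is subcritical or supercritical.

supercritical

For a triangular section with side slope z = 1.3: A = zy² = 1.3×2.39² = 7.426 m²; P = 2y√(1+z²) = 2×2.39×1.64 = 7.84 m.
Hydraulic radius R = A/P = 7.426/7.84 = 0.9472 m.
V = (1/n) R^(2/3) √S = (1/0.019) × 0.9472^(2/3) × √0.013 = 5.788 m/s. Hydraulic depth D_h = A/T = 7.426/6.214 = 1.195 m.
Froude number Fr = V/√(g·D_h) = 5.788/√(9.81×1.195) = 1.69, which is greater than 1, so the flow is supercritical.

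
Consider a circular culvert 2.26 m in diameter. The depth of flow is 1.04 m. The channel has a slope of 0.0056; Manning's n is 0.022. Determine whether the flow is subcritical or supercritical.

For a circular section of diameter D = 2.26 m at depth y = 1.04 m, the central angle is θ = 2 arccos(1 − 2y/D) = 2.982 rad. Then A = (D²/8)(θ − sin θ) = 1.803 m² and P = Dθ/2 = 3.37 m.
Hydraulic radius R = A/P = 1.803/3.37 = 0.5349 m.
V = (1/n) R^(2/3) √S = (1/0.022) × 0.5349^(2/3) × √0.0056 = 2.241 m/s. Hydraulic depth D_h = A/T = 1.803/2.253 = 0.8001 m.
Froude number Fr = V/√(g·D_h) = 2.241/√(9.81×0.8001) = 0.8, which is less than 1, so the flow is subcritical.

subcritical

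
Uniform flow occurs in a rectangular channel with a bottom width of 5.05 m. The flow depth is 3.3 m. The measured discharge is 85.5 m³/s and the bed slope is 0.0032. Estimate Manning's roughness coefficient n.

Flow area A = b·y = 5.05 × 3.3 = 16.66 m². Wetted perimeter P = b + 2y = 5.05 + 2×3.3 = 11.65 m.
Hydraulic radius R = A/P = 16.66/11.65 = 1.43 m.
Rearranging Manning's equation: n = (1/Q) A R^(2/3) S^(1/2) = (1/85.5) × 16.66 × 1.43^(2/3) × √0.0032 = 0.014.

n = 0.014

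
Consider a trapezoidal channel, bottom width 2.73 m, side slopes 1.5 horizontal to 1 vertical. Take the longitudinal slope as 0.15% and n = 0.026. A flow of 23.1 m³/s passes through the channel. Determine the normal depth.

Manning's equation rearranged: A R^(2/3) = nQ / (1·√S) = 0.026 × 23.1 / (√0.0015) = 15.51.
Try y = 2.78 m: A R^(2/3) = 25.18 — high.
Try y = 1.97 m: A R^(2/3) = 12.21 — low.
Try y = 2.21 m: A R^(2/3) = 15.49 — ≈ 15.51.

y_n = 2.21 m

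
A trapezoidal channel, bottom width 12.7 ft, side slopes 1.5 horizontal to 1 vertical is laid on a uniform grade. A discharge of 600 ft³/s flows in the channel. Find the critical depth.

y_c = 3.55 ft

At critical depth, Q² T / (g A³) = 1, i.e. A³/T = Q²/g = 600²/32.2 = 11180.
Trying y = 2.89 ft: A³/T = 5584 — too small.
Trying y = 4.26 ft: A³/T = 21110 — too large.
Trying y = 3.55 ft: A³/T = 11220 — matches.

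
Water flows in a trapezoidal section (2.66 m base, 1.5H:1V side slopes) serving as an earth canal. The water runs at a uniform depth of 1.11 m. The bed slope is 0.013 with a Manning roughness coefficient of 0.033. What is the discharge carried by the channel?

Q = 13.3 m³/s

With bottom width b = 2.66 m and side slope z = 1.5: A = (b + zy)y = (2.66 + 1.5×1.11)×1.11 = 4.801 m²; P = b + 2y√(1+z²) = 2.66 + 2×1.11×1.803 = 6.662 m.
Hydraulic radius R = A/P = 4.801/6.662 = 0.7206 m.
Manning's equation: Q = (1/n) A R^(2/3) S^(1/2) = (1/0.033) × 4.801 × 0.7206^(2/3) × 0.013^(1/2) = 13.3 m³/s.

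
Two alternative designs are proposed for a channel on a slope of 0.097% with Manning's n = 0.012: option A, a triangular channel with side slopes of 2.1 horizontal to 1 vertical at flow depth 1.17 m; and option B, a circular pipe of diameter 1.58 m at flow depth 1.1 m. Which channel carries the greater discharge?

channel A

Channel A: For a triangular section with side slope z = 2.1: A = zy² = 2.1×1.17² = 2.875 m²; P = 2y√(1+z²) = 2×1.17×2.326 = 5.443 m. Hydraulic radius R = A/P = 2.875/5.443 = 0.5282 m. Q_A = (1/0.012)·2.875·0.5282^(2/3)·√0.00097 = 4.875 m³/s.
Channel B: For a circular section of diameter D = 1.58 m at depth y = 1.1 m, the central angle is θ = 2 arccos(1 − 2y/D) = 3.948 rad. Then A = (D²/8)(θ − sin θ) = 1.457 m² and P = Dθ/2 = 3.119 m. Hydraulic radius R = A/P = 1.457/3.119 = 0.4672 m. Q_B = (1/0.012)·1.457·0.4672^(2/3)·√0.00097 = 2.277 m³/s.
Q_A = 4.875 m³/s vs Q_B = 2.277 m³/s, so channel A carries more.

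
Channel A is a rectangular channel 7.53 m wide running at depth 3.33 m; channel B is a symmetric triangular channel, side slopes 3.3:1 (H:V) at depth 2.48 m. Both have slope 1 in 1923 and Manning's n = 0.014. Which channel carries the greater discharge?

Channel A: Flow area A = b·y = 7.53 × 3.33 = 25.07 m². Wetted perimeter P = b + 2y = 7.53 + 2×3.33 = 14.19 m. Hydraulic radius R = A/P = 25.07/14.19 = 1.767 m. Q_A = (1/0.014)·25.07·1.767^(2/3)·√0.00052 = 59.7 m³/s.
Channel B: For a triangular section with side slope z = 3.3: A = zy² = 3.3×2.48² = 20.3 m²; P = 2y√(1+z²) = 2×2.48×3.448 = 17.1 m. Hydraulic radius R = A/P = 20.3/17.1 = 1.187 m. Q_B = (1/0.014)·20.3·1.187^(2/3)·√0.00052 = 37.06 m³/s.
Q_A = 59.7 m³/s vs Q_B = 37.06 m³/s, so channel A carries more.

channel A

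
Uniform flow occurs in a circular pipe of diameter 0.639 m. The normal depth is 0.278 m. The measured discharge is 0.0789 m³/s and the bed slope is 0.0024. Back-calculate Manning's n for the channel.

n = 0.023

For a circular section of diameter D = 0.639 m at depth y = 0.278 m, the central angle is θ = 2 arccos(1 − 2y/D) = 2.881 rad. Then A = (D²/8)(θ − sin θ) = 0.1339 m² and P = Dθ/2 = 0.9205 m.
Hydraulic radius R = A/P = 0.1339/0.9205 = 0.1455 m.
Rearranging Manning's equation: n = (1/Q) A R^(2/3) S^(1/2) = (1/0.0789) × 0.1339 × 0.1455^(2/3) × √0.0024 = 0.023.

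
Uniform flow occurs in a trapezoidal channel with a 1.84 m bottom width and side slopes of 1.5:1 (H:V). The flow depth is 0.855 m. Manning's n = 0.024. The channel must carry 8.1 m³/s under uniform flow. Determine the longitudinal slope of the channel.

With bottom width b = 1.84 m and side slope z = 1.5: A = (b + zy)y = (1.84 + 1.5×0.855)×0.855 = 2.67 m²; P = b + 2y√(1+z²) = 1.84 + 2×0.855×1.803 = 4.923 m.
Hydraulic radius R = A/P = 2.67/4.923 = 0.5423 m.
From Manning's equation, S = [nQ / (1 A R^(2/3))]² = [0.024 × 8.1 / (1 × 2.67 × 0.5423^(2/3))]² = 0.012.

S = 0.012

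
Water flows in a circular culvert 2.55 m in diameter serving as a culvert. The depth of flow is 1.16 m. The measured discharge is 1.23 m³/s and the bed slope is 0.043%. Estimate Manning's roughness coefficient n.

For a circular section of diameter D = 2.55 m at depth y = 1.16 m, the central angle is θ = 2 arccos(1 − 2y/D) = 2.961 rad. Then A = (D²/8)(θ − sin θ) = 2.261 m² and P = Dθ/2 = 3.775 m.
Hydraulic radius R = A/P = 2.261/3.775 = 0.5988 m.
Rearranging Manning's equation: n = (1/Q) A R^(2/3) S^(1/2) = (1/1.23) × 2.261 × 0.5988^(2/3) × √0.00043 = 0.0271.

n = 0.0271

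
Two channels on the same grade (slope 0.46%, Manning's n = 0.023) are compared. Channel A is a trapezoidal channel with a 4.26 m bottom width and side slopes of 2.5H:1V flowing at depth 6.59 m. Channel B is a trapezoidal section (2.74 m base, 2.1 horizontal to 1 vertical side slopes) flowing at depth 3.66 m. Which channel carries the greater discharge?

Channel A: With bottom width b = 4.26 m and side slope z = 2.5: A = (b + zy)y = (4.26 + 2.5×6.59)×6.59 = 136.6 m²; P = b + 2y√(1+z²) = 4.26 + 2×6.59×2.693 = 39.75 m. Hydraulic radius R = A/P = 136.6/39.75 = 3.438 m. Q_A = (1/0.023)·136.6·3.438^(2/3)·√0.0046 = 917.8 m³/s.
Channel B: With bottom width b = 2.74 m and side slope z = 2.1: A = (b + zy)y = (2.74 + 2.1×3.66)×3.66 = 38.16 m²; P = b + 2y√(1+z²) = 2.74 + 2×3.66×2.326 = 19.77 m. Hydraulic radius R = A/P = 38.16/19.77 = 1.931 m. Q_B = (1/0.023)·38.16·1.931^(2/3)·√0.0046 = 174.5 m³/s.
Q_A = 917.8 m³/s vs Q_B = 174.5 m³/s, so channel A carries more.

channel A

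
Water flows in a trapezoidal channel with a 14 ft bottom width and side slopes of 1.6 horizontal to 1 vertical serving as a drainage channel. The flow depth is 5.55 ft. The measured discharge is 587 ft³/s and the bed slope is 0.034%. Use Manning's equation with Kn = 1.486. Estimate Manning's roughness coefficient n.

n = 0.014

With bottom width b = 14 ft and side slope z = 1.6: A = (b + zy)y = (14 + 1.6×5.55)×5.55 = 127 ft²; P = b + 2y√(1+z²) = 14 + 2×5.55×1.887 = 34.94 ft.
Hydraulic radius R = A/P = 127/34.94 = 3.634 ft.
Rearranging Manning's equation: n = (1.486/Q) A R^(2/3) S^(1/2) = (1.486/587) × 127 × 3.634^(2/3) × √0.00034 = 0.014.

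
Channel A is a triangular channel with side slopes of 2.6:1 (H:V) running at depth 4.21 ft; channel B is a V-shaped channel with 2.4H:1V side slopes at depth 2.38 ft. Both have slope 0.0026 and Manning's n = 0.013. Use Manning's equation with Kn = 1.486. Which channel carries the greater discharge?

Channel A: For a triangular section with side slope z = 2.6: A = zy² = 2.6×4.21² = 46.08 ft²; P = 2y√(1+z²) = 2×4.21×2.786 = 23.46 ft. Hydraulic radius R = A/P = 46.08/23.46 = 1.965 ft. Q_A = (1.486/0.013)·46.08·1.965^(2/3)·√0.0026 = 421.3 ft³/s.
Channel B: For a triangular section with side slope z = 2.4: A = zy² = 2.4×2.38² = 13.59 ft²; P = 2y√(1+z²) = 2×2.38×2.6 = 12.38 ft. Hydraulic radius R = A/P = 13.59/12.38 = 1.098 ft. Q_B = (1.486/0.013)·13.59·1.098^(2/3)·√0.0026 = 84.36 ft³/s.
Q_A = 421.3 ft³/s vs Q_B = 84.36 ft³/s, so channel A carries more.

channel A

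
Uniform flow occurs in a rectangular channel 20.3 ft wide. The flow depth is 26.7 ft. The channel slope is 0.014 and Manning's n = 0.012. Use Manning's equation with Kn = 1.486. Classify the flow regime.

supercritical

Flow area A = b·y = 20.3 × 26.7 = 542 ft². Wetted perimeter P = b + 2y = 20.3 + 2×26.7 = 73.7 ft.
Hydraulic radius R = A/P = 542/73.7 = 7.354 ft.
V = (1.486/n) R^(2/3) √S = (1.486/0.012) × 7.354^(2/3) × √0.014 = 55.41 ft/s. Hydraulic depth D_h = A/T = 542/20.3 = 26.7 ft.
Froude number Fr = V/√(g·D_h) = 55.41/√(32.2×26.7) = 1.89, which is greater than 1, so the flow is supercritical.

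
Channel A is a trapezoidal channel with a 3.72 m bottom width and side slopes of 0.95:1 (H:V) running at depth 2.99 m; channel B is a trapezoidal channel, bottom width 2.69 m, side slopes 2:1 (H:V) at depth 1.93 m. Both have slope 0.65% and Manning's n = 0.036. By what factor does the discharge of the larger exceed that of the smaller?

Channel A: With bottom width b = 3.72 m and side slope z = 0.95: A = (b + zy)y = (3.72 + 0.95×2.99)×2.99 = 19.62 m²; P = b + 2y√(1+z²) = 3.72 + 2×2.99×1.379 = 11.97 m. Hydraulic radius R = A/P = 19.62/11.97 = 1.639 m. Q_A = (1/0.036)·19.62·1.639^(2/3)·√0.0065 = 61.07 m³/s.
Channel B: With bottom width b = 2.69 m and side slope z = 2: A = (b + zy)y = (2.69 + 2×1.93)×1.93 = 12.64 m²; P = b + 2y√(1+z²) = 2.69 + 2×1.93×2.236 = 11.32 m. Hydraulic radius R = A/P = 12.64/11.32 = 1.117 m. Q_B = (1/0.036)·12.64·1.117^(2/3)·√0.0065 = 30.47 m³/s.
The larger discharge is 61.07 m³/s and the smaller is 30.47 m³/s; the ratio is 2.

2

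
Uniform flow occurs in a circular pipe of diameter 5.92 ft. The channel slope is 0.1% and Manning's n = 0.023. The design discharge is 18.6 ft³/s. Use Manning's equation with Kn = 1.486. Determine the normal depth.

y_n = 2.04 ft

Manning's equation rearranged: A R^(2/3) = nQ / (1.486·√S) = 0.023 × 18.6 / (1.486 × √0.001) = 9.104.
At y = 2.38 ft: A R^(2/3) = 12.16 — over.
At y = 1.69 ft: A R^(2/3) = 6.357 — short.
At y = 2.04 ft: A R^(2/3) = 9.127 — matches.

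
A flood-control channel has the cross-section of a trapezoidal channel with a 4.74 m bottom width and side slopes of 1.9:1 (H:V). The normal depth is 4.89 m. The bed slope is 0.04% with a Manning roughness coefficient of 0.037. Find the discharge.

With bottom width b = 4.74 m and side slope z = 1.9: A = (b + zy)y = (4.74 + 1.9×4.89)×4.89 = 68.61 m²; P = b + 2y√(1+z²) = 4.74 + 2×4.89×2.147 = 25.74 m.
Hydraulic radius R = A/P = 68.61/25.74 = 2.666 m.
Manning's equation: Q = (1/n) A R^(2/3) S^(1/2) = (1/0.037) × 68.61 × 2.666^(2/3) × 0.0004^(1/2) = 71.3 m³/s.

Q = 71.3 m³/s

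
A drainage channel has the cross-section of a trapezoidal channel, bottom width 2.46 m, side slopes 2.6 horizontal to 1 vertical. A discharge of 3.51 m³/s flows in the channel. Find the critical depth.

At critical depth, Q² T / (g A³) = 1, i.e. A³/T = Q²/g = 3.51²/9.81 = 1.256.
At y = 0.42 m: A³/T = 0.7149 — too small.
At y = 0.494 m: A³/T = 1.259 — matches.

y_c = 0.494 m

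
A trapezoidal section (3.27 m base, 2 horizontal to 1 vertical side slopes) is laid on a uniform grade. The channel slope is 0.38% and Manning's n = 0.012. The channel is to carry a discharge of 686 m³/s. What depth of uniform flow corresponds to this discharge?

y_n = 5.14 m

Manning's equation rearranged: A R^(2/3) = nQ / (1·√S) = 0.012 × 686 / (√0.0038) = 133.5.
At y = 4.32 m: A R^(2/3) = 89.07 — too small.
At y = 5.14 m: A R^(2/3) = 133.5 — close enough.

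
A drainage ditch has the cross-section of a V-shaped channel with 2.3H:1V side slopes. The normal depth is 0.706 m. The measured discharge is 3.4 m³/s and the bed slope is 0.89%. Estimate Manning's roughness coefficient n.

n = 0.015

For a triangular section with side slope z = 2.3: A = zy² = 2.3×0.706² = 1.146 m²; P = 2y√(1+z²) = 2×0.706×2.508 = 3.541 m.
Hydraulic radius R = A/P = 1.146/3.541 = 0.3237 m.
Rearranging Manning's equation: n = (1/Q) A R^(2/3) S^(1/2) = (1/3.4) × 1.146 × 0.3237^(2/3) × √0.0089 = 0.015.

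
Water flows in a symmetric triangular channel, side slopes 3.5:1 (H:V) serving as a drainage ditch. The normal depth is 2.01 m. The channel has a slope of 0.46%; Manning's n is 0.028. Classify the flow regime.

subcritical

For a triangular section with side slope z = 3.5: A = zy² = 3.5×2.01² = 14.14 m²; P = 2y√(1+z²) = 2×2.01×3.64 = 14.63 m.
Hydraulic radius R = A/P = 14.14/14.63 = 0.9663 m.
V = (1/n) R^(2/3) √S = (1/0.028) × 0.9663^(2/3) × √0.0046 = 2.368 m/s. Hydraulic depth D_h = A/T = 14.14/14.07 = 1.005 m.
Froude number Fr = V/√(g·D_h) = 2.368/√(9.81×1.005) = 0.754, which is less than 1, so the flow is subcritical.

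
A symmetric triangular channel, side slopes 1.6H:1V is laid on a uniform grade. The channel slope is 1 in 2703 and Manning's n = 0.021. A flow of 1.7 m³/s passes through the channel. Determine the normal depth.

y_n = 1.31 m

Manning's equation rearranged: A R^(2/3) = nQ / (1·√S) = 0.021 × 1.7 / (√0.00037) = 1.856.
Trying y = 1.03 m: A R^(2/3) = 0.9771 — too small.
Trying y = 1.31 m: A R^(2/3) = 1.855 — ≈ 1.856.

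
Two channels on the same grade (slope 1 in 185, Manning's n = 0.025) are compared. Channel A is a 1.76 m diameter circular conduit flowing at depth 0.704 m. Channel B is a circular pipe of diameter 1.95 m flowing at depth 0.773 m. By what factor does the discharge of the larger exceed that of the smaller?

Channel A: For a circular section of diameter D = 1.76 m at depth y = 0.704 m, the central angle is θ = 2 arccos(1 − 2y/D) = 2.739 rad. Then A = (D²/8)(θ − sin θ) = 0.9087 m² and P = Dθ/2 = 2.41 m. Hydraulic radius R = A/P = 0.9087/2.41 = 0.377 m. Q_A = (1/0.025)·0.9087·0.377^(2/3)·√0.005405 = 1.395 m³/s.
Channel B: For a circular section of diameter D = 1.95 m at depth y = 0.773 m, the central angle is θ = 2 arccos(1 − 2y/D) = 2.724 rad. Then A = (D²/8)(θ − sin θ) = 1.102 m² and P = Dθ/2 = 2.656 m. Hydraulic radius R = A/P = 1.102/2.656 = 0.415 m. Q_B = (1/0.025)·1.102·0.415^(2/3)·√0.005405 = 1.803 m³/s.
The larger discharge is 1.803 m³/s and the smaller is 1.395 m³/s; the ratio is 1.29.

1.29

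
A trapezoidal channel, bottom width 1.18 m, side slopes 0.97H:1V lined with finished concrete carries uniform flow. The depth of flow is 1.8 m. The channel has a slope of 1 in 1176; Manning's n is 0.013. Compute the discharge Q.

Q = 10.6 m³/s

With bottom width b = 1.18 m and side slope z = 0.97: A = (b + zy)y = (1.18 + 0.97×1.8)×1.8 = 5.267 m²; P = b + 2y√(1+z²) = 1.18 + 2×1.8×1.393 = 6.195 m.
Hydraulic radius R = A/P = 5.267/6.195 = 0.8501 m.
Manning's equation: Q = (1/n) A R^(2/3) S^(1/2) = (1/0.013) × 5.267 × 0.8501^(2/3) × 0.0008503^(1/2) = 10.6 m³/s.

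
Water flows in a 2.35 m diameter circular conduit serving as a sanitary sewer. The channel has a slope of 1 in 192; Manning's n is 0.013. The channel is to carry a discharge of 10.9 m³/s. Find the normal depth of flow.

y_n = 1.37 m

Manning's equation rearranged: A R^(2/3) = nQ / (1·√S) = 0.013 × 10.9 / (√0.005208) = 1.963.
Trying y = 1.52 m: A R^(2/3) = 2.285 — too large.
Trying y = 1.06 m: A R^(2/3) = 1.273 — too small.
Trying y = 1.37 m: A R^(2/3) = 1.955 — matches.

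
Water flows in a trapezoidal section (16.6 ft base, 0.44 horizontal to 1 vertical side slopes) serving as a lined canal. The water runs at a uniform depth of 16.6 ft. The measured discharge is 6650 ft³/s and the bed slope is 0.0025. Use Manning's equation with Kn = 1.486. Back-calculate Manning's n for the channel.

n = 0.017

With bottom width b = 16.6 ft and side slope z = 0.44: A = (b + zy)y = (16.6 + 0.44×16.6)×16.6 = 396.8 ft²; P = b + 2y√(1+z²) = 16.6 + 2×16.6×1.093 = 52.87 ft.
Hydraulic radius R = A/P = 396.8/52.87 = 7.505 ft.
Rearranging Manning's equation: n = (1.486/Q) A R^(2/3) S^(1/2) = (1.486/6650) × 396.8 × 7.505^(2/3) × √0.0025 = 0.017.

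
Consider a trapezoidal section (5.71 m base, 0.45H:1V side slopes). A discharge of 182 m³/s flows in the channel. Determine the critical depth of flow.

At critical depth, Q² T / (g A³) = 1, i.e. A³/T = Q²/g = 182²/9.81 = 3377.
Trying y = 2.96 m: A³/T = 1082 — too small.
Trying y = 5.15 m: A³/T = 6830 — too large.
Trying y = 4.18 m: A³/T = 3373 — close enough.

y_c = 4.18 m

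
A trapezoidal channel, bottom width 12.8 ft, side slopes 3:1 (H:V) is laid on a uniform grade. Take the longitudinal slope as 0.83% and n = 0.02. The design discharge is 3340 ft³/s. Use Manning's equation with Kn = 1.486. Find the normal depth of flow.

y_n = 6.35 ft

Manning's equation rearranged: A R^(2/3) = nQ / (1.486·√S) = 0.02 × 3340 / (1.486 × √0.0083) = 493.4.
Trying y = 7.21 ft: A R^(2/3) = 651.4 — too large.
Trying y = 4.86 ft: A R^(2/3) = 280.2 — too small.
Trying y = 6.35 ft: A R^(2/3) = 494.1 — matches.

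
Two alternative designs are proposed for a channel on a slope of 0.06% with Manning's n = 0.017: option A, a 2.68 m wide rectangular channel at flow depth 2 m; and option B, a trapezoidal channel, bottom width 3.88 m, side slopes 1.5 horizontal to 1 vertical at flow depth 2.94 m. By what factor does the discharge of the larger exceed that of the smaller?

7.45

Channel A: Flow area A = b·y = 2.68 × 2 = 5.36 m². Wetted perimeter P = b + 2y = 2.68 + 2×2 = 6.68 m. Hydraulic radius R = A/P = 5.36/6.68 = 0.8024 m. Q_A = (1/0.017)·5.36·0.8024^(2/3)·√0.0006 = 6.669 m³/s.
Channel B: With bottom width b = 3.88 m and side slope z = 1.5: A = (b + zy)y = (3.88 + 1.5×2.94)×2.94 = 24.37 m²; P = b + 2y√(1+z²) = 3.88 + 2×2.94×1.803 = 14.48 m. Hydraulic radius R = A/P = 24.37/14.48 = 1.683 m. Q_B = (1/0.017)·24.37·1.683^(2/3)·√0.0006 = 49.69 m³/s.
The larger discharge is 49.69 m³/s and the smaller is 6.669 m³/s; the ratio is 7.45.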